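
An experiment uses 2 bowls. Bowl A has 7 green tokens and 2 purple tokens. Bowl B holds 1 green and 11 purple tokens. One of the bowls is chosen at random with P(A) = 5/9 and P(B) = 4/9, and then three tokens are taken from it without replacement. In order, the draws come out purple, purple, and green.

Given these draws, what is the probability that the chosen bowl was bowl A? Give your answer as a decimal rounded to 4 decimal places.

Compute the likelihood of the observed sequence for each case: P(data | bowl A) = (2/9)(1/8)(7/7) = 1/36; P(data | bowl B) = (11/12)(10/11)(1/10) = 1/12.
Multiplying each by its prior: 5/9 · 1/36 = 5/324, 4/9 · 1/12 = 1/27; with total 17/324.
Therefore the posterior P(bowl A | data) = (5/324) / (17/324) = 5/17.

0.2941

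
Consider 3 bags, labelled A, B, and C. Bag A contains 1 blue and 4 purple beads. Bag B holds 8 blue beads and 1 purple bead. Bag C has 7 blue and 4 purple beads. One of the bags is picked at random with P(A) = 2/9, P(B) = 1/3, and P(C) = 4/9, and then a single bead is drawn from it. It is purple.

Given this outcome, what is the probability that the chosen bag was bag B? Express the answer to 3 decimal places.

0.098

Compute the likelihood of this draw for each case: P(data | bag A) = (4/5) = 0.8; P(data | bag B) = (1/9) = 0.11111; P(data | bag C) = (4/11) = 0.36364.
Multiplying each by its prior: 2/9 · 0.8 = 0.17778, 1/3 · 0.11111 = 0.037037, 4/9 · 0.36364 = 0.16162; summing to 0.37643.
Hence P(bag B | data) = (0.037037) / (0.37643) = 0.09839.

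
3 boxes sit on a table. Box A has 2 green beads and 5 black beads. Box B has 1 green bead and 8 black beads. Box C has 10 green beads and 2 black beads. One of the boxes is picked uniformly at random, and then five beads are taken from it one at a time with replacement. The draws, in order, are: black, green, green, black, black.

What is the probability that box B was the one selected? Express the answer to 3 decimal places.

0.208

For each hypothesis, P(data | H) works out to: P(data | box A) = (5/7)(2/7)(2/7)(5/7)(5/7) = 0.02975; P(data | box B) = (8/9)(1/9)(1/9)(8/9)(8/9) = 0.0086708; P(data | box C) = (2/12)(10/12)(10/12)(2/12)(2/12) = 0.003215.
Multiplying each by its prior: 1/3 · 0.02975 = 0.0099165, 1/3 · 0.0086708 = 0.0028903, 1/3 · 0.003215 = 0.0010717; these sum to 0.013878.
By Bayes' rule, P(box B | data) = (0.0028903) / (0.013878) = 0.20826.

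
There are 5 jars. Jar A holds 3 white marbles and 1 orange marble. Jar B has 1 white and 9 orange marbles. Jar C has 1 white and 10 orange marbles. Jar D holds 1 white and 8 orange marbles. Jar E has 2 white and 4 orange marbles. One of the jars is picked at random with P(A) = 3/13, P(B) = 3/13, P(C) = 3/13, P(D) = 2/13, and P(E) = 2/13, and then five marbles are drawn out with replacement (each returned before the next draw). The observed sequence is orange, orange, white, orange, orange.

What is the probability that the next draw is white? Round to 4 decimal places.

0.1548

Compute the likelihood of the observed sequence for each case: P(data | jar A) = (1/4)(1/4)(3/4)(1/4)(1/4) = 0.0029297; P(data | jar B) = (9/10)(9/10)(1/10)(9/10)(9/10) = 0.06561; P(data | jar C) = (10/11)(10/11)(1/11)(10/11)(10/11) = 0.062092; P(data | jar D) = (8/9)(8/9)(1/9)(8/9)(8/9) = 0.069366; P(data | jar E) = (4/6)(4/6)(2/6)(4/6)(4/6) = 0.065844.
Multiplying each by its prior: 3/13 · 0.0029297 = 0.00067608, 3/13 · 0.06561 = 0.015141, 3/13 · 0.062092 = 0.014329, 2/13 · 0.069366 = 0.010672, 2/13 · 0.065844 = 0.01013; with total 0.050947.
The posterior is then P(jar A | data) = 0.01327, P(jar B | data) = 0.29718, P(jar C | data) = 0.28125, P(jar D | data) = 0.20947, P(jar E | data) = 0.19883.
Averaging over the posterior, P(white next | data) = (3/4)(0.01327) + (1/10)(0.29718) + (1/11)(0.28125) + (1/9)(0.20947) + (1/3)(0.19883) = 0.15479.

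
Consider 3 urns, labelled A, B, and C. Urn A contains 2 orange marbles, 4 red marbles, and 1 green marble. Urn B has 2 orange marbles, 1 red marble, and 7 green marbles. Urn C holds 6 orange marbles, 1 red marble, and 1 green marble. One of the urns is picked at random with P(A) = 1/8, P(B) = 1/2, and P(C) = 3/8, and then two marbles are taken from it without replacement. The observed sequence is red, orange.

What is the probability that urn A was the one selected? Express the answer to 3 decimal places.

0.317

Under each hypothesis, the probability of the observed sequence is: P(data | urn A) = (4/7)(2/6) = 0.19048; P(data | urn B) = (1/10)(2/9) = 0.022222; P(data | urn C) = (1/8)(6/7) = 0.10714.
The prior-weighted likelihoods are 1/8 · 0.19048 = 0.02381, 1/2 · 0.022222 = 0.011111, 3/8 · 0.10714 = 0.040179; these sum to 0.075099.
By Bayes' rule, P(urn A | data) = (0.02381) / (0.075099) = 0.31704.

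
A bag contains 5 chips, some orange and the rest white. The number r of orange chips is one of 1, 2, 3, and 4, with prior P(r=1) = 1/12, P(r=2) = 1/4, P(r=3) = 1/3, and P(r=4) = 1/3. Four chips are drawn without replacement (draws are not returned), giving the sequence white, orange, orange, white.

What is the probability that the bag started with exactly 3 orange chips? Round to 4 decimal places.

0.5714

For each hypothesis, P(data | H) works out to: P(data | r = 1) = (4/5)(1/4)(0/3) = 0; P(data | r = 2) = (3/5)(2/4)(1/3)(2/2) = 1/10; P(data | r = 3) = (2/5)(3/4)(2/3)(1/2) = 1/10; P(data | r = 4) = (1/5)(4/4)(3/3)(0/2) = 0.
Multiplying each by its prior: 1/12 · 0 = 0, 1/4 · 1/10 = 1/40, 1/3 · 1/10 = 1/30, 1/3 · 0 = 0; with total 7/120.
Therefore the posterior P(r = 3 | data) = (1/30) / (7/120) = 4/7.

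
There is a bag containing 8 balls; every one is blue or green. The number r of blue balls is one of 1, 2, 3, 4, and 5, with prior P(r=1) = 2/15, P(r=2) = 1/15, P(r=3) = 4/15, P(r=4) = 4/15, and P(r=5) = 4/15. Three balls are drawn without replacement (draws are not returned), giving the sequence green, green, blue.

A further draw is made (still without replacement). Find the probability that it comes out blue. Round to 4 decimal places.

The likelihood of the observed sequence under each hypothesis: P(data | r = 1) = (7/8)(6/7)(1/6) = 1/8; P(data | r = 2) = (6/8)(5/7)(2/6) = 5/28; P(data | r = 3) = (5/8)(4/7)(3/6) = 5/28; P(data | r = 4) = (4/8)(3/7)(4/6) = 1/7; P(data | r = 5) = (3/8)(2/7)(5/6) = 5/56.
Multiplying each by its prior: 2/15 · 1/8 = 1/60, 1/15 · 5/28 = 1/84, 4/15 · 5/28 = 1/21, 4/15 · 1/7 = 4/105, 4/15 · 5/56 = 1/42; these sum to 29/210.
Normalising, the posterior is P(r = 1 | data) = 7/58, P(r = 2 | data) = 5/58, P(r = 3 | data) = 10/29, P(r = 4 | data) = 8/29, P(r = 5 | data) = 5/29.
Averaging over the posterior, P(blue next | data) = (0)(7/58) + (1/5)(5/58) + (2/5)(10/29) + (3/5)(8/29) + (4/5)(5/29) = 133/290.

0.4586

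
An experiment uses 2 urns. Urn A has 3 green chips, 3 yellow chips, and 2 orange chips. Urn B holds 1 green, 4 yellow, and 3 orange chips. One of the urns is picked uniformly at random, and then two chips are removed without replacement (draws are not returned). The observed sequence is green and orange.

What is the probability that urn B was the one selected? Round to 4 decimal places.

Under each hypothesis, the probability of the observed sequence is: P(data | urn A) = (3/8)(2/7) = 3/28; P(data | urn B) = (1/8)(3/7) = 3/56.
Weighting by the prior gives 1/2 · 3/28 = 3/56, 1/2 · 3/56 = 3/112; these sum to 9/112.
Hence P(urn B | data) = (3/112) / (9/112) = 1/3.

0.3333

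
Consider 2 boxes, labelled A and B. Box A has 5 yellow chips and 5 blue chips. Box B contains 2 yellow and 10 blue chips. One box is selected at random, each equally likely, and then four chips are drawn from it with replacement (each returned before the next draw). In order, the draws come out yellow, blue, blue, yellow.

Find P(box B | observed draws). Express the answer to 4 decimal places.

Under each hypothesis, the probability of the observed sequence is: P(data | box A) = (5/10)(5/10)(5/10)(5/10) = 0.0625; P(data | box B) = (2/12)(10/12)(10/12)(2/12) = 0.01929.
The prior-weighted likelihoods are 1/2 · 0.0625 = 0.03125, 1/2 · 0.01929 = 0.0096451; with total 0.040895.
Hence P(box B | data) = (0.0096451) / (0.040895) = 0.23585.

0.2358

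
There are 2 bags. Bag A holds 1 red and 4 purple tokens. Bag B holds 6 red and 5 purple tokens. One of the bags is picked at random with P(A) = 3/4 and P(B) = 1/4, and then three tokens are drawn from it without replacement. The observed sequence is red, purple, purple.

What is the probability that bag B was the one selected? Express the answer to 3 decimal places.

0.168

The likelihood of the observed sequence under each hypothesis: P(data | bag A) = (1/5)(4/4)(3/3) = 1/5; P(data | bag B) = (6/11)(5/10)(4/9) = 4/33.
Weighting by the prior gives 3/4 · 1/5 = 3/20, 1/4 · 4/33 = 1/33; with total 119/660.
Hence P(bag B | data) = (1/33) / (119/660) = 20/119.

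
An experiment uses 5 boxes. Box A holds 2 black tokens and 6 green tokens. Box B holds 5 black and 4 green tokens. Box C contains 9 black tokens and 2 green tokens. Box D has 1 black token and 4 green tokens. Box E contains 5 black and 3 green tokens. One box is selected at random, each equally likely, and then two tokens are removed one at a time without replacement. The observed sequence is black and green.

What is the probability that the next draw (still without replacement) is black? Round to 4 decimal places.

0.4615

The likelihood of the observed sequence under each hypothesis: P(data | box A) = (2/8)(6/7) = 0.21429; P(data | box B) = (5/9)(4/8) = 0.27778; P(data | box C) = (9/11)(2/10) = 0.16364; P(data | box D) = (1/5)(4/4) = 0.2; P(data | box E) = (5/8)(3/7) = 0.26786.
Weighting by the prior gives 1/5 · 0.21429 = 0.042857, 1/5 · 0.27778 = 0.055556, 1/5 · 0.16364 = 0.032727, 1/5 · 0.2 = 0.04, 1/5 · 0.26786 = 0.053571; these sum to 0.22471.
Dividing through by the total gives posterior P(box A | data) = 0.19072, P(box B | data) = 0.24723, P(box C | data) = 0.14564, P(box D | data) = 0.17801, P(box E | data) = 0.2384.
So P(black next | data) = Σ P(black next | H) P(H | data) = (1/6)(0.19072) + (4/7)(0.24723) + (8/9)(0.14564) + (0)(0.17801) + (2/3)(0.2384) = 0.46145.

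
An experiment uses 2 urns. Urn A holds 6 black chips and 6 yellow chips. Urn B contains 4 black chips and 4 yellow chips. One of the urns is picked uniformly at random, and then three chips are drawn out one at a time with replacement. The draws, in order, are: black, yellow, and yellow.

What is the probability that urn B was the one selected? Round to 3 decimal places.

0.500

For each hypothesis, P(data | H) works out to: P(data | urn A) = (6/12)(6/12)(6/12) = 1/8; P(data | urn B) = (4/8)(4/8)(4/8) = 1/8.
The prior-weighted likelihoods are 1/2 · 1/8 = 1/16, 1/2 · 1/8 = 1/16; these sum to 1/8.
By Bayes' rule, P(urn B | data) = (1/16) / (1/8) = 1/2.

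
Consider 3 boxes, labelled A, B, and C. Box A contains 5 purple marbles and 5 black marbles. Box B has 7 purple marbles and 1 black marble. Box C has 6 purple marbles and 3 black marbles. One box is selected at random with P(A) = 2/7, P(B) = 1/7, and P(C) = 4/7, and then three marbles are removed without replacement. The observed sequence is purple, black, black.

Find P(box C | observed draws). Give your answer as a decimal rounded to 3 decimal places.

0.507

For each hypothesis, P(data | H) works out to: P(data | box A) = (5/10)(5/9)(4/8) = 5/36; P(data | box B) = (7/8)(1/7)(0/6) = 0; P(data | box C) = (6/9)(3/8)(2/7) = 1/14.
Weighting by the prior gives 2/7 · 5/36 = 5/126, 1/7 · 0 = 0, 4/7 · 1/14 = 2/49; summing to 71/882.
Hence P(box C | data) = (2/49) / (71/882) = 36/71.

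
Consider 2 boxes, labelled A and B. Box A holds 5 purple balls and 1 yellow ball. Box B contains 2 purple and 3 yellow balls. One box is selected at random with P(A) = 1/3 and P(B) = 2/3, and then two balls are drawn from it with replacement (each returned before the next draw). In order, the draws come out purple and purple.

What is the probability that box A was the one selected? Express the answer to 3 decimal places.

0.685

For each hypothesis, P(data | H) works out to: P(data | box A) = (5/6)(5/6) = 0.69444; P(data | box B) = (2/5)(2/5) = 0.16.
The prior-weighted likelihoods are 1/3 · 0.69444 = 0.23148, 2/3 · 0.16 = 0.10667; summing to 0.33815.
Hence P(box A | data) = (0.23148) / (0.33815) = 0.68456.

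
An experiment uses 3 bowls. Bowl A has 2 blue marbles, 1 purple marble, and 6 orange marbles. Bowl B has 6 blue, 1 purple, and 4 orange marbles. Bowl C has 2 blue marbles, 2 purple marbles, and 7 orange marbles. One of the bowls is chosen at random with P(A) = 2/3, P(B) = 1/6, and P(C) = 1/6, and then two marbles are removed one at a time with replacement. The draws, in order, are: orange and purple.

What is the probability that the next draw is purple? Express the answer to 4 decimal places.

For each hypothesis, P(data | H) works out to: P(data | bowl A) = (6/9)(1/9) = 0.074074; P(data | bowl B) = (4/11)(1/11) = 0.033058; P(data | bowl C) = (7/11)(2/11) = 0.1157.
Weighting by the prior gives 2/3 · 0.074074 = 0.049383, 1/6 · 0.033058 = 0.0055096, 1/6 · 0.1157 = 0.019284; with total 0.074176.
Normalising, the posterior is P(bowl A | data) = 0.66575, P(bowl B | data) = 0.074278, P(bowl C | data) = 0.25997.
The predictive probability is P(purple next | data) = (1/9)(0.66575) + (1/11)(0.074278) + (2/11)(0.25997) = 0.12799.

0.1280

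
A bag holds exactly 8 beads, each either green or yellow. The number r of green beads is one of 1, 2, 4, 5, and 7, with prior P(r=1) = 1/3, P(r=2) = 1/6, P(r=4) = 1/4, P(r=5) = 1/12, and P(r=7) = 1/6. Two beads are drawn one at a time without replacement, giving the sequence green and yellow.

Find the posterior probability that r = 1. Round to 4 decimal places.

For each hypothesis, P(data | H) works out to: P(data | r = 1) = (1/8)(7/7) = 1/8; P(data | r = 2) = (2/8)(6/7) = 3/14; P(data | r = 4) = (4/8)(4/7) = 2/7; P(data | r = 5) = (5/8)(3/7) = 15/56; P(data | r = 7) = (7/8)(1/7) = 1/8.
Multiplying each by its prior: 1/3 · 1/8 = 1/24, 1/6 · 3/14 = 1/28, 1/4 · 2/7 = 1/14, 1/12 · 15/56 = 5/224, 1/6 · 1/8 = 1/48; these sum to 43/224.
Therefore the posterior P(r = 1 | data) = (1/24) / (43/224) = 28/129.

0.2171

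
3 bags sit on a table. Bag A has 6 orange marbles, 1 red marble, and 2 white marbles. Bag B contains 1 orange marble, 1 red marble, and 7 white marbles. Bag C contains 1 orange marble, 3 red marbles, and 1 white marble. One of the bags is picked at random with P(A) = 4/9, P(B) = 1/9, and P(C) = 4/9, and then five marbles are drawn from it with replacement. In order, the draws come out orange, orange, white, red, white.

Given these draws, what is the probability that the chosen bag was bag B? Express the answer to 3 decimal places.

Under each hypothesis, the probability of the observed sequence is: P(data | bag A) = (6/9)(6/9)(2/9)(1/9)(2/9) = 0.0024387; P(data | bag B) = (1/9)(1/9)(7/9)(1/9)(7/9) = 0.00082982; P(data | bag C) = (1/5)(1/5)(1/5)(3/5)(1/5) = 0.00096.
Weighting by the prior gives 4/9 · 0.0024387 = 0.0010838, 1/9 · 0.00082982 = 9.2202e-05, 4/9 · 0.00096 = 0.00042667; summing to 0.0016027.
Hence P(bag B | data) = (9.2202e-05) / (0.0016027) = 0.057529.

0.058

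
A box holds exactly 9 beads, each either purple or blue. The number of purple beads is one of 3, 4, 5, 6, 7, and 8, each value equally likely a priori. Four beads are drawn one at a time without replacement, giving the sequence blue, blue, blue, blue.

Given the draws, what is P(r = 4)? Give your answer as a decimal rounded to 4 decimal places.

0.2381

The likelihood of the observed sequence under each hypothesis: P(data | r = 3) = (6/9)(5/8)(4/7)(3/6) = 5/42; P(data | r = 4) = (5/9)(4/8)(3/7)(2/6) = 5/126; P(data | r = 5) = (4/9)(3/8)(2/7)(1/6) = 1/126; P(data | r = 6) = (3/9)(2/8)(1/7)(0/6) = 0; P(data | r = 7) = (2/9)(1/8)(0/7) = 0; P(data | r = 8) = (1/9)(0/8) = 0.
The prior-weighted likelihoods are 1/6 · 5/42 = 5/252, 1/6 · 5/126 = 5/756, 1/6 · 1/126 = 1/756, 1/6 · 0 = 0, 1/6 · 0 = 0, 1/6 · 0 = 0; with total 1/36.
Therefore the posterior P(r = 4 | data) = (5/756) / (1/36) = 5/21.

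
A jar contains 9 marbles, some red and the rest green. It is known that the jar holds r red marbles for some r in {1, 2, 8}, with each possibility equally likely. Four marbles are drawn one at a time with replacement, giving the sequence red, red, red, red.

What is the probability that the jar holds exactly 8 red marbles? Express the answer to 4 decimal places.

Compute the likelihood of the observed sequence for each case: P(data | r = 1) = (1/9)(1/9)(1/9)(1/9) = 0.00015242; P(data | r = 2) = (2/9)(2/9)(2/9)(2/9) = 0.0024387; P(data | r = 8) = (8/9)(8/9)(8/9)(8/9) = 0.6243.
Weighting by the prior gives 1/3 · 0.00015242 = 5.0805e-05, 1/3 · 0.0024387 = 0.00081288, 1/3 · 0.6243 = 0.2081; summing to 0.20896.
So P(r = 8 | data) = (0.2081) / (0.20896) = 0.99587.

0.9959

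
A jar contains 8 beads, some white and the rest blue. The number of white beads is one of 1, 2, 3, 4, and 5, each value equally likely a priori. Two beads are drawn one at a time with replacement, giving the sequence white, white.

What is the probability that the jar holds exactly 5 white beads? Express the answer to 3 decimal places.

0.455

For each hypothesis, P(data | H) works out to: P(data | r = 1) = (1/8)(1/8) = 1/64; P(data | r = 2) = (2/8)(2/8) = 1/16; P(data | r = 3) = (3/8)(3/8) = 9/64; P(data | r = 4) = (4/8)(4/8) = 1/4; P(data | r = 5) = (5/8)(5/8) = 25/64.
Multiplying each by its prior: 1/5 · 1/64 = 1/320, 1/5 · 1/16 = 1/80, 1/5 · 9/64 = 9/320, 1/5 · 1/4 = 1/20, 1/5 · 25/64 = 5/64; these sum to 11/64.
By Bayes' rule, P(r = 5 | data) = (5/64) / (11/64) = 5/11.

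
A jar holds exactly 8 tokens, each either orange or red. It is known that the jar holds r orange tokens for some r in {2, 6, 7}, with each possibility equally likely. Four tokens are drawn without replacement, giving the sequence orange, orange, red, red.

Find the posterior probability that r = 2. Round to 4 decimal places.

Compute the likelihood of the observed sequence for each case: P(data | r = 2) = (2/8)(1/7)(6/6)(5/5) = 1/28; P(data | r = 6) = (6/8)(5/7)(2/6)(1/5) = 1/28; P(data | r = 7) = (7/8)(6/7)(1/6)(0/5) = 0.
The prior-weighted likelihoods are 1/3 · 1/28 = 1/84, 1/3 · 1/28 = 1/84, 1/3 · 0 = 0; these sum to 1/42.
By Bayes' rule, P(r = 2 | data) = (1/84) / (1/42) = 1/2.

0.5000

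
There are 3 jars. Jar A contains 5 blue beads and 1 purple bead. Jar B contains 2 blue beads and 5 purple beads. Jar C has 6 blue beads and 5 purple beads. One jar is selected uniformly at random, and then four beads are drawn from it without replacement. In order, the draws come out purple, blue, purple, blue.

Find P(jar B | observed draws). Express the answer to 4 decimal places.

0.3860

Compute the likelihood of the observed sequence for each case: P(data | jar A) = (1/6)(5/5)(0/4) = 0; P(data | jar B) = (5/7)(2/6)(4/5)(1/4) = 1/21; P(data | jar C) = (5/11)(6/10)(4/9)(5/8) = 5/66.
The prior-weighted likelihoods are 1/3 · 0 = 0, 1/3 · 1/21 = 1/63, 1/3 · 5/66 = 5/198; summing to 19/462.
Therefore the posterior P(jar B | data) = (1/63) / (19/462) = 22/57.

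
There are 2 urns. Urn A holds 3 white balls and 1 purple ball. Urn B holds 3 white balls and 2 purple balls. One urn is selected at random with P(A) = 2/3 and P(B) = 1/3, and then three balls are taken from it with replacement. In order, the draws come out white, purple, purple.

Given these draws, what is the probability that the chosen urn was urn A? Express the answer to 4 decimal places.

For each hypothesis, P(data | H) works out to: P(data | urn A) = (3/4)(1/4)(1/4) = 0.046875; P(data | urn B) = (3/5)(2/5)(2/5) = 0.096.
Weighting by the prior gives 2/3 · 0.046875 = 0.03125, 1/3 · 0.096 = 0.032; these sum to 0.06325.
By Bayes' rule, P(urn A | data) = (0.03125) / (0.06325) = 0.49407.

0.4941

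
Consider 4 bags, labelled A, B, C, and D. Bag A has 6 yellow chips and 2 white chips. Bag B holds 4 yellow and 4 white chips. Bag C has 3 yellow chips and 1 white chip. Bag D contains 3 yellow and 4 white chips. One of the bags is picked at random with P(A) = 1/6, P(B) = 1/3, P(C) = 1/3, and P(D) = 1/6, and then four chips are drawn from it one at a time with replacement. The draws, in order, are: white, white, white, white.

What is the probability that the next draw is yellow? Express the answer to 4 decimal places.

0.4807

Under each hypothesis, the probability of the observed sequence is: P(data | bag A) = (2/8)(2/8)(2/8)(2/8) = 0.0039062; P(data | bag B) = (4/8)(4/8)(4/8)(4/8) = 0.0625; P(data | bag C) = (1/4)(1/4)(1/4)(1/4) = 0.0039062; P(data | bag D) = (4/7)(4/7)(4/7)(4/7) = 0.10662.
Weighting by the prior gives 1/6 · 0.0039062 = 0.00065104, 1/3 · 0.0625 = 0.020833, 1/3 · 0.0039062 = 0.0013021, 1/6 · 0.10662 = 0.01777; with total 0.040557.
Dividing through by the total gives posterior P(bag A | data) = 0.016053, P(bag B | data) = 0.51368, P(bag C | data) = 0.032105, P(bag D | data) = 0.43816.
So P(yellow next | data) = Σ P(yellow next | H) P(H | data) = (3/4)(0.016053) + (1/2)(0.51368) + (3/4)(0.032105) + (3/7)(0.43816) = 0.48074.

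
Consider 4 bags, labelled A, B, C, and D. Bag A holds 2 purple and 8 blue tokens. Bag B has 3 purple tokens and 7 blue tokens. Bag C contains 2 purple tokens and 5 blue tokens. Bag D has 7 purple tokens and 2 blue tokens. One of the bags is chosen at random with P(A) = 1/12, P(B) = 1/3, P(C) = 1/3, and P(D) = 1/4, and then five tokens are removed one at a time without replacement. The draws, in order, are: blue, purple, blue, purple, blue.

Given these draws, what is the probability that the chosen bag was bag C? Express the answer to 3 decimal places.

0.502

The likelihood of the observed sequence under each hypothesis: P(data | bag A) = (8/10)(2/9)(7/8)(1/7)(6/6) = 0.022222; P(data | bag B) = (7/10)(3/9)(6/8)(2/7)(5/6) = 0.041667; P(data | bag C) = (5/7)(2/6)(4/5)(1/4)(3/3) = 0.047619; P(data | bag D) = (2/9)(7/8)(1/7)(6/6)(0/5) = 0.
Multiplying each by its prior: 1/12 · 0.022222 = 0.0018519, 1/3 · 0.041667 = 0.013889, 1/3 · 0.047619 = 0.015873, 1/4 · 0 = 0; with total 0.031614.
Therefore the posterior P(bag C | data) = (0.015873) / (0.031614) = 0.50209.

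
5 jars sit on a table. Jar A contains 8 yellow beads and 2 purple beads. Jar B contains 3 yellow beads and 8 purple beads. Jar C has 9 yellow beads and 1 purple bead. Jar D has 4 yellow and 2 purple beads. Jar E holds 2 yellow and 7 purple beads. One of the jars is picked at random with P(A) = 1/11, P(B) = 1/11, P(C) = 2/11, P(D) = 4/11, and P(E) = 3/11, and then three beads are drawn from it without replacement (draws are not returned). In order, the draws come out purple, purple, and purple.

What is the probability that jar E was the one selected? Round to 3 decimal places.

0.786

For each hypothesis, P(data | H) works out to: P(data | jar A) = (2/10)(1/9)(0/8) = 0; P(data | jar B) = (8/11)(7/10)(6/9) = 0.33939; P(data | jar C) = (1/10)(0/9) = 0; P(data | jar D) = (2/6)(1/5)(0/4) = 0; P(data | jar E) = (7/9)(6/8)(5/7) = 0.41667.
Weighting by the prior gives 1/11 · 0 = 0, 1/11 · 0.33939 = 0.030854, 2/11 · 0 = 0, 4/11 · 0 = 0, 3/11 · 0.41667 = 0.11364; summing to 0.14449.
Hence P(jar E | data) = (0.11364) / (0.14449) = 0.78646.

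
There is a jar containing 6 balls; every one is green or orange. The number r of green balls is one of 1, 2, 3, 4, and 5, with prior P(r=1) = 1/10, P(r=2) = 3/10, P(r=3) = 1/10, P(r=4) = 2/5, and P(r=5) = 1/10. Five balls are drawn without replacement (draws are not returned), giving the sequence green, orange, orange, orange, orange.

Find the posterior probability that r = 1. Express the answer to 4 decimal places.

0.4545

Under each hypothesis, the probability of the observed sequence is: P(data | r = 1) = (1/6)(5/5)(4/4)(3/3)(2/2) = 1/6; P(data | r = 2) = (2/6)(4/5)(3/4)(2/3)(1/2) = 1/15; P(data | r = 3) = (3/6)(3/5)(2/4)(1/3)(0/2) = 0; P(data | r = 4) = (4/6)(2/5)(1/4)(0/3) = 0; P(data | r = 5) = (5/6)(1/5)(0/4) = 0.
The prior-weighted likelihoods are 1/10 · 1/6 = 1/60, 3/10 · 1/15 = 1/50, 1/10 · 0 = 0, 2/5 · 0 = 0, 1/10 · 0 = 0; with total 11/300.
Therefore the posterior P(r = 1 | data) = (1/60) / (11/300) = 5/11.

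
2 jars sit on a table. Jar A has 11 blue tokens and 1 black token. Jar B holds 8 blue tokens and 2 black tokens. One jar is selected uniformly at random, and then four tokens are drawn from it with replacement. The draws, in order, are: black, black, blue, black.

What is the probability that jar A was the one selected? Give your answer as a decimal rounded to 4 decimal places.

0.0765

For each hypothesis, P(data | H) works out to: P(data | jar A) = (1/12)(1/12)(11/12)(1/12) = 0.00053048; P(data | jar B) = (2/10)(2/10)(8/10)(2/10) = 0.0064.
Multiplying each by its prior: 1/2 · 0.00053048 = 0.00026524, 1/2 · 0.0064 = 0.0032; summing to 0.0034652.
By Bayes' rule, P(jar A | data) = (0.00026524) / (0.0034652) = 0.076543.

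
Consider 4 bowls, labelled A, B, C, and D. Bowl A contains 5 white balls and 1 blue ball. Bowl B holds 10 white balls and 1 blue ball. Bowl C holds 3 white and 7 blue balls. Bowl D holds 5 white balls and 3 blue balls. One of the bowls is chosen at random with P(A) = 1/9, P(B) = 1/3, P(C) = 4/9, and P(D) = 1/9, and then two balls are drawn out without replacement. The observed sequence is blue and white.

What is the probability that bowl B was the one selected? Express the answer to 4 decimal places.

0.1662

The likelihood of the observed sequence under each hypothesis: P(data | bowl A) = (1/6)(5/5) = 0.16667; P(data | bowl B) = (1/11)(10/10) = 0.090909; P(data | bowl C) = (7/10)(3/9) = 0.23333; P(data | bowl D) = (3/8)(5/7) = 0.26786.
The prior-weighted likelihoods are 1/9 · 0.16667 = 0.018519, 1/3 · 0.090909 = 0.030303, 4/9 · 0.23333 = 0.1037, 1/9 · 0.26786 = 0.029762; summing to 0.18229.
By Bayes' rule, P(bowl B | data) = (0.030303) / (0.18229) = 0.16624.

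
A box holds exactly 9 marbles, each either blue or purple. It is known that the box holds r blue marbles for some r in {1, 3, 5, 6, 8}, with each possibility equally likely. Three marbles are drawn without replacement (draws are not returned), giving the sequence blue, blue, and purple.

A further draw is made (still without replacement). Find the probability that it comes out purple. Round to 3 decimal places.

Compute the likelihood of the observed sequence for each case: P(data | r = 1) = (1/9)(0/8) = 0; P(data | r = 3) = (3/9)(2/8)(6/7) = 0.071429; P(data | r = 5) = (5/9)(4/8)(4/7) = 0.15873; P(data | r = 6) = (6/9)(5/8)(3/7) = 0.17857; P(data | r = 8) = (8/9)(7/8)(1/7) = 0.11111.
The prior-weighted likelihoods are 1/5 · 0 = 0, 1/5 · 0.071429 = 0.014286, 1/5 · 0.15873 = 0.031746, 1/5 · 0.17857 = 0.035714, 1/5 · 0.11111 = 0.022222; summing to 0.10397.
Dividing through by the total gives posterior P(r = 1 | data) = 0, P(r = 3 | data) = 0.1374, P(r = 5 | data) = 0.30534, P(r = 6 | data) = 0.34351, P(r = 8 | data) = 0.21374.
So P(purple next | data) = Σ P(purple next | H) P(H | data) = (5/6)(0.1374) + (1/2)(0.30534) + (1/3)(0.34351) + (0)(0.21374) = 0.38168.

0.382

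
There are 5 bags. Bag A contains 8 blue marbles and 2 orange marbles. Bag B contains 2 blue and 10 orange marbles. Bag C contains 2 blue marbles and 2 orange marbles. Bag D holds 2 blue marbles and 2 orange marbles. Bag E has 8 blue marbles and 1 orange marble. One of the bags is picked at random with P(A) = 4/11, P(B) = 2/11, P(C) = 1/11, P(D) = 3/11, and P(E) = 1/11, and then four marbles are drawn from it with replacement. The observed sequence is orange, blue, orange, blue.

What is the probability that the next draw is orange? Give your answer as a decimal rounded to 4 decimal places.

0.4460

Compute the likelihood of the observed sequence for each case: P(data | bag A) = (2/10)(8/10)(2/10)(8/10) = 0.0256; P(data | bag B) = (10/12)(2/12)(10/12)(2/12) = 0.01929; P(data | bag C) = (2/4)(2/4)(2/4)(2/4) = 0.0625; P(data | bag D) = (2/4)(2/4)(2/4)(2/4) = 0.0625; P(data | bag E) = (1/9)(8/9)(1/9)(8/9) = 0.0097546.
Weighting by the prior gives 4/11 · 0.0256 = 0.0093091, 2/11 · 0.01929 = 0.0035073, 1/11 · 0.0625 = 0.0056818, 3/11 · 0.0625 = 0.017045, 1/11 · 0.0097546 = 0.00088678; with total 0.03643.
The posterior is then P(bag A | data) = 0.25553, P(bag B | data) = 0.096274, P(bag C | data) = 0.15596, P(bag D | data) = 0.46789, P(bag E | data) = 0.024342.
Averaging over the posterior, P(orange next | data) = (1/5)(0.25553) + (5/6)(0.096274) + (1/2)(0.15596) + (1/2)(0.46789) + (1/9)(0.024342) = 0.44597.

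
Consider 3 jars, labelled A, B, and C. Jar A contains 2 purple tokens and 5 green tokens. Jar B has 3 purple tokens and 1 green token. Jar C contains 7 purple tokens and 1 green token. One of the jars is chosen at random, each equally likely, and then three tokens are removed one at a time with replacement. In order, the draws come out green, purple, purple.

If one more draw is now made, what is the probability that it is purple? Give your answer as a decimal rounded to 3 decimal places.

Under each hypothesis, the probability of the observed sequence is: P(data | jar A) = (5/7)(2/7)(2/7) = 0.058309; P(data | jar B) = (1/4)(3/4)(3/4) = 0.14062; P(data | jar C) = (1/8)(7/8)(7/8) = 0.095703.
Multiplying each by its prior: 1/3 · 0.058309 = 0.019436, 1/3 · 0.14062 = 0.046875, 1/3 · 0.095703 = 0.031901; these sum to 0.098212.
Normalising, the posterior is P(jar A | data) = 0.1979, P(jar B | data) = 0.47728, P(jar C | data) = 0.32482.
Averaging over the posterior, P(purple next | data) = (2/7)(0.1979) + (3/4)(0.47728) + (7/8)(0.32482) = 0.69872.

0.699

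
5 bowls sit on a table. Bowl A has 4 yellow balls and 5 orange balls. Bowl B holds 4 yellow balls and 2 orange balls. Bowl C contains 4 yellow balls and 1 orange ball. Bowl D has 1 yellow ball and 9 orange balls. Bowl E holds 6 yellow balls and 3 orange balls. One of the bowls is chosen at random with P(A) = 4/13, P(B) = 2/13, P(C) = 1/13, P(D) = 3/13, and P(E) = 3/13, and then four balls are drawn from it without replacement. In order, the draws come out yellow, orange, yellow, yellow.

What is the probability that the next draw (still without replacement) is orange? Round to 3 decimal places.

Under each hypothesis, the probability of the observed sequence is: P(data | bowl A) = (4/9)(5/8)(3/7)(2/6) = 0.039683; P(data | bowl B) = (4/6)(2/5)(3/4)(2/3) = 0.13333; P(data | bowl C) = (4/5)(1/4)(3/3)(2/2) = 0.2; P(data | bowl D) = (1/10)(9/9)(0/8) = 0; P(data | bowl E) = (6/9)(3/8)(5/7)(4/6) = 0.11905.
Multiplying each by its prior: 4/13 · 0.039683 = 0.01221, 2/13 · 0.13333 = 0.020513, 1/13 · 0.2 = 0.015385, 3/13 · 0 = 0, 3/13 · 0.11905 = 0.027473; these sum to 0.07558.
Normalising, the posterior is P(bowl A | data) = 0.16155, P(bowl B | data) = 0.27141, P(bowl C | data) = 0.20355, P(bowl D | data) = 0, P(bowl E | data) = 0.36349.
The predictive probability is P(orange next | data) = (4/5)(0.16155) + (1/2)(0.27141) + (0)(0.20355) + (2/5)(0.36349) = 0.41034.

0.410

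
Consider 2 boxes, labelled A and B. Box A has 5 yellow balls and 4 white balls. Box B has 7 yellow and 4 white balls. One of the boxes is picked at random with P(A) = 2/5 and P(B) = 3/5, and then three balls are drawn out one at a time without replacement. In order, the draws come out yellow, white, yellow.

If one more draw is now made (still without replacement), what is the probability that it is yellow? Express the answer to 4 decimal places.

0.5770

Compute the likelihood of the observed sequence for each case: P(data | box A) = (5/9)(4/8)(4/7) = 0.15873; P(data | box B) = (7/11)(4/10)(6/9) = 0.1697.
The prior-weighted likelihoods are 2/5 · 0.15873 = 0.063492, 3/5 · 0.1697 = 0.10182; summing to 0.16531.
Dividing through by the total gives posterior P(box A | data) = 0.38408, P(box B | data) = 0.61592.
The predictive probability is P(yellow next | data) = (1/2)(0.38408) + (5/8)(0.61592) = 0.57699.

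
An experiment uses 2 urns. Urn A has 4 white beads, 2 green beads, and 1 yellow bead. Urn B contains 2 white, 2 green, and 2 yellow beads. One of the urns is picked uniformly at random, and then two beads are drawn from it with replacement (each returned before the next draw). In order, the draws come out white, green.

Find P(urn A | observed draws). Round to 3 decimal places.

For each hypothesis, P(data | H) works out to: P(data | urn A) = (4/7)(2/7) = 8/49; P(data | urn B) = (2/6)(2/6) = 1/9.
The prior-weighted likelihoods are 1/2 · 8/49 = 4/49, 1/2 · 1/9 = 1/18; with total 121/882.
So P(urn A | data) = (4/49) / (121/882) = 72/121.

0.595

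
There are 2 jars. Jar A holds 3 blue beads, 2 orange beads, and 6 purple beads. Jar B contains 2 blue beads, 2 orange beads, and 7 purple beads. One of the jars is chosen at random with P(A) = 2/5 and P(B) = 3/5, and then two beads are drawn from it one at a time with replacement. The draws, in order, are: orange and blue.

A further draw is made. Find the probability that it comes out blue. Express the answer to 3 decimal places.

0.227

The likelihood of the observed sequence under each hypothesis: P(data | jar A) = (2/11)(3/11) = 6/121; P(data | jar B) = (2/11)(2/11) = 4/121.
Multiplying each by its prior: 2/5 · 6/121 = 12/605, 3/5 · 4/121 = 12/605; summing to 24/605.
The posterior is then P(jar A | data) = 1/2, P(jar B | data) = 1/2.
The predictive probability is P(blue next | data) = (3/11)(1/2) + (2/11)(1/2) = 5/22.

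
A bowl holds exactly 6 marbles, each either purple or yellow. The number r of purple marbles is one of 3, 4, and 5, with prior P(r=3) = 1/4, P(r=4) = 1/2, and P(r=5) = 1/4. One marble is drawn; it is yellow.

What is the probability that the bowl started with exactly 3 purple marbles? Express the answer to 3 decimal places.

0.375

For each hypothesis, P(data | H) works out to: P(data | r = 3) = (3/6) = 1/2; P(data | r = 4) = (2/6) = 1/3; P(data | r = 5) = (1/6) = 1/6.
Weighting by the prior gives 1/4 · 1/2 = 1/8, 1/2 · 1/3 = 1/6, 1/4 · 1/6 = 1/24; these sum to 1/3.
Therefore the posterior P(r = 3 | data) = (1/8) / (1/3) = 3/8.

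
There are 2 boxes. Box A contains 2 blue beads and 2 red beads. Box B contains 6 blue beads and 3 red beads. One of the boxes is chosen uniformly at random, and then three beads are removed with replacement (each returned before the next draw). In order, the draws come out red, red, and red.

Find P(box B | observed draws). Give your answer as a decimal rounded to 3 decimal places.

The likelihood of the observed sequence under each hypothesis: P(data | box A) = (2/4)(2/4)(2/4) = 1/8; P(data | box B) = (3/9)(3/9)(3/9) = 1/27.
Weighting by the prior gives 1/2 · 1/8 = 1/16, 1/2 · 1/27 = 1/54; summing to 35/432.
Therefore the posterior P(box B | data) = (1/54) / (35/432) = 8/35.

0.229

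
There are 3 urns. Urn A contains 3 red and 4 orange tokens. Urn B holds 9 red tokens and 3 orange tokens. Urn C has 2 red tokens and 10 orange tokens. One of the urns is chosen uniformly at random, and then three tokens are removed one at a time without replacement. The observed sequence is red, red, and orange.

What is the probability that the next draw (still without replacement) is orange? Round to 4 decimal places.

0.4682

For each hypothesis, P(data | H) works out to: P(data | urn A) = (3/7)(2/6)(4/5) = 0.11429; P(data | urn B) = (9/12)(8/11)(3/10) = 0.16364; P(data | urn C) = (2/12)(1/11)(10/10) = 0.015152.
The prior-weighted likelihoods are 1/3 · 0.11429 = 0.038095, 1/3 · 0.16364 = 0.054545, 1/3 · 0.015152 = 0.0050505; these sum to 0.097691.
Dividing through by the total gives posterior P(urn A | data) = 0.38996, P(urn B | data) = 0.55835, P(urn C | data) = 0.051699.
The predictive probability is P(orange next | data) = (3/4)(0.38996) + (2/9)(0.55835) + (1)(0.051699) = 0.46824.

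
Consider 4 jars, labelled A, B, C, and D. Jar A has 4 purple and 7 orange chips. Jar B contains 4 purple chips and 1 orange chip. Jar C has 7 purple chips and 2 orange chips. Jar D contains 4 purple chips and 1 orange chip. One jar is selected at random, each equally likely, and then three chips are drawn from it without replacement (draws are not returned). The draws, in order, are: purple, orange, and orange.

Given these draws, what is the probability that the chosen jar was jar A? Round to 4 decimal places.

0.8593

The likelihood of the observed sequence under each hypothesis: P(data | jar A) = (4/11)(7/10)(6/9) = 0.1697; P(data | jar B) = (4/5)(1/4)(0/3) = 0; P(data | jar C) = (7/9)(2/8)(1/7) = 0.027778; P(data | jar D) = (4/5)(1/4)(0/3) = 0.
Multiplying each by its prior: 1/4 · 0.1697 = 0.042424, 1/4 · 0 = 0, 1/4 · 0.027778 = 0.0069444, 1/4 · 0 = 0; summing to 0.049369.
Hence P(jar A | data) = (0.042424) / (0.049369) = 0.85934.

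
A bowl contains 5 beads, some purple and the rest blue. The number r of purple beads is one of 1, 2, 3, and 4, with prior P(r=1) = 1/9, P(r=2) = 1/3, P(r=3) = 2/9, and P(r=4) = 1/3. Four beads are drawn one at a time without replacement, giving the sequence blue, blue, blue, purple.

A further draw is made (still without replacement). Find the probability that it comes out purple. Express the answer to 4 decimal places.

0.6000

Under each hypothesis, the probability of the observed sequence is: P(data | r = 1) = (4/5)(3/4)(2/3)(1/2) = 1/5; P(data | r = 2) = (3/5)(2/4)(1/3)(2/2) = 1/10; P(data | r = 3) = (2/5)(1/4)(0/3) = 0; P(data | r = 4) = (1/5)(0/4) = 0.
The prior-weighted likelihoods are 1/9 · 1/5 = 1/45, 1/3 · 1/10 = 1/30, 2/9 · 0 = 0, 1/3 · 0 = 0; summing to 1/18.
Normalising, the posterior is P(r = 1 | data) = 2/5, P(r = 2 | data) = 3/5, P(r = 3 | data) = 0, P(r = 4 | data) = 0.
The predictive probability is P(purple next | data) = (0)(2/5) + (1)(3/5) = 3/5.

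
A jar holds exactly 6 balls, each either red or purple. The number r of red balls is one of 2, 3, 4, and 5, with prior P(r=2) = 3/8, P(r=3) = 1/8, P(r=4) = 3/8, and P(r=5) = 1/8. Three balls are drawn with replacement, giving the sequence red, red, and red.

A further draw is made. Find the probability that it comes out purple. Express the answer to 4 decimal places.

0.3107

The likelihood of the observed sequence under each hypothesis: P(data | r = 2) = (2/6)(2/6)(2/6) = 0.037037; P(data | r = 3) = (3/6)(3/6)(3/6) = 0.125; P(data | r = 4) = (4/6)(4/6)(4/6) = 0.2963; P(data | r = 5) = (5/6)(5/6)(5/6) = 0.5787.
The prior-weighted likelihoods are 3/8 · 0.037037 = 0.013889, 1/8 · 0.125 = 0.015625, 3/8 · 0.2963 = 0.11111, 1/8 · 0.5787 = 0.072338; with total 0.21296.
The posterior is then P(r = 2 | data) = 0.065217, P(r = 3 | data) = 0.07337, P(r = 4 | data) = 0.52174, P(r = 5 | data) = 0.33967.
Averaging over the posterior, P(purple next | data) = (2/3)(0.065217) + (1/2)(0.07337) + (1/3)(0.52174) + (1/6)(0.33967) = 0.31069.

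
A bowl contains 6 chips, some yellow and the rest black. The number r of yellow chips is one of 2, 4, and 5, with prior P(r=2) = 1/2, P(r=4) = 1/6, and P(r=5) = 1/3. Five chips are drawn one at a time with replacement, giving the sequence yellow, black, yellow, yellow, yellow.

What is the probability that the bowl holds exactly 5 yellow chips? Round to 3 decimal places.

Under each hypothesis, the probability of the observed sequence is: P(data | r = 2) = (2/6)(4/6)(2/6)(2/6)(2/6) = 0.0082305; P(data | r = 4) = (4/6)(2/6)(4/6)(4/6)(4/6) = 0.065844; P(data | r = 5) = (5/6)(1/6)(5/6)(5/6)(5/6) = 0.080376.
The prior-weighted likelihoods are 1/2 · 0.0082305 = 0.0041152, 1/6 · 0.065844 = 0.010974, 1/3 · 0.080376 = 0.026792; summing to 0.041881.
Therefore the posterior P(r = 5 | data) = (0.026792) / (0.041881) = 0.63971.

0.640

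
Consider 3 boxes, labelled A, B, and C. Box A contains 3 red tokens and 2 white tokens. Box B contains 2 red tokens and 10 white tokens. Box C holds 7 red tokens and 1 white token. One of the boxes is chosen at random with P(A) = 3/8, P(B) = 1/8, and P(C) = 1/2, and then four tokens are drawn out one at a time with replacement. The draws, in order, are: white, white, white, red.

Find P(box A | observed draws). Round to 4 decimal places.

0.5273

For each hypothesis, P(data | H) works out to: P(data | box A) = (2/5)(2/5)(2/5)(3/5) = 0.0384; P(data | box B) = (10/12)(10/12)(10/12)(2/12) = 0.096451; P(data | box C) = (1/8)(1/8)(1/8)(7/8) = 0.001709.
Multiplying each by its prior: 3/8 · 0.0384 = 0.0144, 1/8 · 0.096451 = 0.012056, 1/2 · 0.001709 = 0.00085449; summing to 0.027311.
Hence P(box A | data) = (0.0144) / (0.027311) = 0.52726.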